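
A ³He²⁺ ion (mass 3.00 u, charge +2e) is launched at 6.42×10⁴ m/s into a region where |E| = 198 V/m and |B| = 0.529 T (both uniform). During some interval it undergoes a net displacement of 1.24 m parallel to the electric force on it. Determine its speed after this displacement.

B does no work; ΔKE = |q|E d.
½mv_f² = ½mv₀² + |q|Ed = ½(4.983×10⁻²⁷)(6.42×10⁴)² + (3.204×10⁻¹⁹)(198)(1.24) ≈ 1.027×10⁻¹⁷ J + 7.866×10⁻¹⁷ J ≈ 8.893×10⁻¹⁷ J.
v_f = √(2·8.893×10⁻¹⁷/4.983×10⁻²⁷) ≈ 1.89×10⁵ m/s.

v_f ≈ 1.89×10⁵ m/s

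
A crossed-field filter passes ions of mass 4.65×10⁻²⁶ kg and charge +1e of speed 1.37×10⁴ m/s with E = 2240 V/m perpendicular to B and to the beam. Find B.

B = 0.164 T

Balance of forces in the selector: qE = qvB ⇒ B = E/v.
B = 2240/1.37×10⁴ = 0.164 T.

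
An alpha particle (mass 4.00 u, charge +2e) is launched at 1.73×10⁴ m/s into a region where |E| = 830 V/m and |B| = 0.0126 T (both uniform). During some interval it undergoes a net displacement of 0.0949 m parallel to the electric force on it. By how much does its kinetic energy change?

ΔKE ≈ 2.52×10⁻¹⁷ J

The magnetic force is always ⟂ v and does no work; only the electric force changes KE.
ΔKE = F_E · d = |q|E d = (3.204×10⁻¹⁹)(830)(0.0949) ≈ 2.52×10⁻¹⁷ J.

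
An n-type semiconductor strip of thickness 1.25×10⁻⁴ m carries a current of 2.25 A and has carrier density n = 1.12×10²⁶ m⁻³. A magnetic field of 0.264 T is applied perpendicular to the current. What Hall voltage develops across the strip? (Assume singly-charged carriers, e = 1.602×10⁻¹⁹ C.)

V_H = IB/(n e t).
V_H = (2.25)(0.264)/((1.12×10²⁶)(1.602×10⁻¹⁹)(1.25×10⁻⁴)) ≈ 2.65×10⁻⁴ V.

V_H ≈ 2.65×10⁻⁴ V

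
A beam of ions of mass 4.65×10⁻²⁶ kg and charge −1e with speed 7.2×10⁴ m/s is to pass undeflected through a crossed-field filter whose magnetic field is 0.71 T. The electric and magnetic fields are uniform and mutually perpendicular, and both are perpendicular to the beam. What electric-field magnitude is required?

E = 5.1×10⁴ V/m

For straight-line motion qE = qvB, so E = vB.
E = 7.2×10⁴ × 0.71 = 5.1×10⁴ V/m.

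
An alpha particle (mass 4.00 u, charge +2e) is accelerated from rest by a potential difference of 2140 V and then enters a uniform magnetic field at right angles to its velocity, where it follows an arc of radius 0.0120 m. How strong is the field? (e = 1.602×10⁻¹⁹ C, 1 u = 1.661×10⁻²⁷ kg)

B ≈ 0.785 T

v = √(2|q|V/m) = √(2·3.204×10⁻¹⁹·2140/6.644×10⁻²⁷) ≈ 4.543×10⁵ m/s.
B = mv/(|q|r) = (6.644×10⁻²⁷)(4.543×10⁵)/((3.204×10⁻¹⁹)(0.0120)) ≈ 0.785 T.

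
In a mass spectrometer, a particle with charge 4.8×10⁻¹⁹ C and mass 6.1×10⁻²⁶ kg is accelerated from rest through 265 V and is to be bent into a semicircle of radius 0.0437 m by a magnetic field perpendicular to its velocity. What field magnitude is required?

v = √(2|q|V/m) = √(2·4.8×10⁻¹⁹·265/6.1×10⁻²⁶) ≈ 6.458×10⁴ m/s.
B = mv/(|q|r) = (6.1×10⁻²⁶)(6.458×10⁴)/((4.8×10⁻¹⁹)(0.0437)) ≈ 0.188 T.

B ≈ 0.188 T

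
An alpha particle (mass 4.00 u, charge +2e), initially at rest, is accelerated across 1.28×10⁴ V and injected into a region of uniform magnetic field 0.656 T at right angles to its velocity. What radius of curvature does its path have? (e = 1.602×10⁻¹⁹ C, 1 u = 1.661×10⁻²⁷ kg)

r ≈ 0.0351 m

Acceleration: |q|V = ½mv² ⇒ v = √(2|q|V/m) = √(2·3.204×10⁻¹⁹·1.28×10⁴/6.644×10⁻²⁷) ≈ 1.111×10⁶ m/s.
In the field: r = mv/(|q|B) = (6.644×10⁻²⁷)(1.111×10⁶)/((3.204×10⁻¹⁹)(0.656)) ≈ 0.0351 m.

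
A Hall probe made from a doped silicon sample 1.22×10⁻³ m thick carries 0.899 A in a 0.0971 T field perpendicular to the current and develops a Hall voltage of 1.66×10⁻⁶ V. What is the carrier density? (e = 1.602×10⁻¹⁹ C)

From V_H = IB/(n e t), n = IB/(V_H e t).
n = (0.899)(0.0971)/((1.66×10⁻⁶)(1.602×10⁻¹⁹)(1.22×10⁻³)) ≈ 2.69×10²⁶ m⁻³.

n ≈ 2.69×10²⁶ m⁻³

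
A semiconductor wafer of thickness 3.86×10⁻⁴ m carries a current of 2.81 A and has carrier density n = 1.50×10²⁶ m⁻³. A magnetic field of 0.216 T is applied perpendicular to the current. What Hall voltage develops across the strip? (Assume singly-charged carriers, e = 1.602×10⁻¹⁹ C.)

V_H ≈ 6.54×10⁻⁵ V

V_H = IB/(n e t).
V_H = (2.81)(0.216)/((1.50×10²⁶)(1.602×10⁻¹⁹)(3.86×10⁻⁴)) ≈ 6.54×10⁻⁵ V.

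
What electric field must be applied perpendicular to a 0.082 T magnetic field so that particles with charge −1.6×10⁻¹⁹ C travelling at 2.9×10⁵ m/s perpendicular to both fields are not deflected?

For straight-line motion qE = qvB, so E = vB.
E = 2.9×10⁵ × 0.082 = 2.4×10⁴ V/m.

E = 2.4×10⁴ V/m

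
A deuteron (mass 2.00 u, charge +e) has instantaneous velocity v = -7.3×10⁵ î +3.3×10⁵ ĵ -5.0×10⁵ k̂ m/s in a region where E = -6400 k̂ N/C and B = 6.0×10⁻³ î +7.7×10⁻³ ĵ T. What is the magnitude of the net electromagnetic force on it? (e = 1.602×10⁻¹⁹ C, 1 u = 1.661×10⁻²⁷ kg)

|F| ≈ 2.38×10⁻¹⁵ N

v×B = (3850, -3000, -7600) N/C.
E + v×B = (3850, -3000, -1.40×10⁴) N/C.
F = q(E + v×B) = (1.602×10⁻¹⁹ C)·(3850, -3000, -1.40×10⁴) = (6.17×10⁻¹⁶, -4.81×10⁻¹⁶, -2.24×10⁻¹⁵) N.
|F| = 2.38×10⁻¹⁵ N.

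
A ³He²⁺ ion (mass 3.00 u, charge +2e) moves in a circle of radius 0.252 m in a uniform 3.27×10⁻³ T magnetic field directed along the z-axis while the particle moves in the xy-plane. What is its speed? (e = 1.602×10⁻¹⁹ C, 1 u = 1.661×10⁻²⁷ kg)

From |q|vB = mv²/r, v = |q|Br/m.
v = (3.204×10⁻¹⁹)(3.27×10⁻³)(0.252)/4.983×10⁻²⁷ ≈ 5.30×10⁴ m/s.

v ≈ 5.30×10⁴ m/s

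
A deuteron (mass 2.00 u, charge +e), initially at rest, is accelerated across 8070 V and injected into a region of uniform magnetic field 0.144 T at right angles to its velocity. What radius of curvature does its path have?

Acceleration: |q|V = ½mv² ⇒ v = √(2|q|V/m) = √(2·1.602×10⁻¹⁹·8070/3.322×10⁻²⁷) ≈ 8.822×10⁵ m/s.
In the field: r = mv/(|q|B) = (3.322×10⁻²⁷)(8.822×10⁵)/((1.602×10⁻¹⁹)(0.144)) ≈ 0.127 m.

r ≈ 0.127 m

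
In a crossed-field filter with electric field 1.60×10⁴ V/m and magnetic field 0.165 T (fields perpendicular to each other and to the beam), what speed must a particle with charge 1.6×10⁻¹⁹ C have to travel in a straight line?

v = 9.70×10⁴ m/s

For undeflected motion the electric and magnetic forces balance: qE = qvB.
v = E/B = 1.60×10⁴/0.165 = 9.70×10⁴ m/s.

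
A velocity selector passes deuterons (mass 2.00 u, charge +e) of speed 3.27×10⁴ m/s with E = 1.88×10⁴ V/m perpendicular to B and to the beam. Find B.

Balance of forces in the selector: qE = qvB ⇒ B = E/v.
B = 1.88×10⁴/3.27×10⁴ = 0.575 T.

B = 0.575 T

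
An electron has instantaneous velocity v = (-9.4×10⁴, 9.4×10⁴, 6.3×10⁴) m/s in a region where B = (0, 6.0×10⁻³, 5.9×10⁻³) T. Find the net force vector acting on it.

F ≈ (-2.83×10⁻¹⁷, -8.88×10⁻¹⁷, 9.04×10⁻¹⁷) N

v×B = (177, 555, -564) N/C.
F = q v×B = (−1.602×10⁻¹⁹ C)·(177, 555, -564) = (-2.83×10⁻¹⁷, -8.88×10⁻¹⁷, 9.04×10⁻¹⁷) N.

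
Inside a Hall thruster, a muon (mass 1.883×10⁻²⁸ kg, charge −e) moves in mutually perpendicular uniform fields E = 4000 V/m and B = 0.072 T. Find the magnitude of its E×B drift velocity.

The E×B drift speed is v_d = E/B.
v_d = 4000/0.072 = 5.6×10⁴ m/s.

v_d ≈ 5.6×10⁴ m/s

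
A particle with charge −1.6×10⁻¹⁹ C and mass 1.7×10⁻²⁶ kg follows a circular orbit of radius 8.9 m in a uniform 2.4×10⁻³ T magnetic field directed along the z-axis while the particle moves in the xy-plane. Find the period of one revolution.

The cyclotron period depends only on m, q, B: T = 2πm/(|q|B).
T = 2π(1.7×10⁻²⁶)/((1.6×10⁻¹⁹)(2.4×10⁻³)) ≈ 2.8×10⁻⁴ s.

T ≈ 2.8×10⁻⁴ s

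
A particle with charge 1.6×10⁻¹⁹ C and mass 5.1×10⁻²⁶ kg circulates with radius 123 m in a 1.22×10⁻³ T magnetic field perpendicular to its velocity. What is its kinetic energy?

v = |q|Br/m, then KE = ½mv² = (qBr)²/(2m).
v = (1.6×10⁻¹⁹)(1.22×10⁻³)(123)/5.1×10⁻²⁶ ≈ 4.708×10⁵ m/s.
KE = ½(5.1×10⁻²⁶)(4.708×10⁵)² ≈ 5.65×10⁻¹⁵ J = 3.53×10⁴ eV.

KE ≈ 3.53×10⁴ eV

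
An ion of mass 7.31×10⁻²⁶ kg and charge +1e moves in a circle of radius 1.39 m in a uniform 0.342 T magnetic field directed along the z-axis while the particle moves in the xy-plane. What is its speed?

From |q|vB = mv²/r, v = |q|Br/m.
v = (1.602×10⁻¹⁹)(0.342)(1.39)/7.31×10⁻²⁶ ≈ 1.04×10⁶ m/s.

v ≈ 1.04×10⁶ m/s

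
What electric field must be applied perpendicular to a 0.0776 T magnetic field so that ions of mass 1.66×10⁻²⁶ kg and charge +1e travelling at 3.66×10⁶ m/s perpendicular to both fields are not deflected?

E = 2.84×10⁵ V/m

For straight-line motion qE = qvB, so E = vB.
E = 3.66×10⁶ × 0.0776 = 2.84×10⁵ V/m.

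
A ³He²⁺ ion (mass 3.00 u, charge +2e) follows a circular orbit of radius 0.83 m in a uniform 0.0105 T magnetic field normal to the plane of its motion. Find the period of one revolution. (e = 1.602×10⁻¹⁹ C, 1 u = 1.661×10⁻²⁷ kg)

The cyclotron period depends only on m, q, B: T = 2πm/(|q|B).
T = 2π(4.983×10⁻²⁷)/((3.204×10⁻¹⁹)(0.0105)) ≈ 9.31×10⁻⁶ s.

T ≈ 9.31×10⁻⁶ s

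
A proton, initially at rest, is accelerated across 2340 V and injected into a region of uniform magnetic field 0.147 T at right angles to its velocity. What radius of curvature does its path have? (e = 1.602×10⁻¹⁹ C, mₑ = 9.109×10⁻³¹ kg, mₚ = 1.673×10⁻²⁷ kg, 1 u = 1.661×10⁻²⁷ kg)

Acceleration: |q|V = ½mv² ⇒ v = √(2|q|V/m) = √(2·1.602×10⁻¹⁹·2340/1.673×10⁻²⁷) ≈ 6.694×10⁵ m/s.
In the field: r = mv/(|q|B) = (1.673×10⁻²⁷)(6.694×10⁵)/((1.602×10⁻¹⁹)(0.147)) ≈ 0.0476 m.

r ≈ 0.0476 m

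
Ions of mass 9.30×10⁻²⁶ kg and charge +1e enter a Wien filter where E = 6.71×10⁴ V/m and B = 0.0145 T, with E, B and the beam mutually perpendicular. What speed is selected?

Zero net Lorentz force requires |qE| = |q v×B|, i.e. E = vB.
v = E/B = 6.71×10⁴/0.0145 = 4.63×10⁶ m/s.

v = 4.63×10⁶ m/s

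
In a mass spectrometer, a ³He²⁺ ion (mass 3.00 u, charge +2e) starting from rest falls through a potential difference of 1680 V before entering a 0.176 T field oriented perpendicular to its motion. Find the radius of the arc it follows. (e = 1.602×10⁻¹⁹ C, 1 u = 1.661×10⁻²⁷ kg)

r ≈ 0.0411 m

Acceleration: |q|V = ½mv² ⇒ v = √(2|q|V/m) = √(2·3.204×10⁻¹⁹·1680/4.983×10⁻²⁷) ≈ 4.648×10⁵ m/s.
In the field: r = mv/(|q|B) = (4.983×10⁻²⁷)(4.648×10⁵)/((3.204×10⁻¹⁹)(0.176)) ≈ 0.0411 m.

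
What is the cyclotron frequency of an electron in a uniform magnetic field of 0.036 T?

f ≈ 1.0×10⁹ Hz

f = |q|B/(2πm).
f = (1.602×10⁻¹⁹)(0.036)/(2π·9.109×10⁻³¹) ≈ 1.0×10⁹ Hz.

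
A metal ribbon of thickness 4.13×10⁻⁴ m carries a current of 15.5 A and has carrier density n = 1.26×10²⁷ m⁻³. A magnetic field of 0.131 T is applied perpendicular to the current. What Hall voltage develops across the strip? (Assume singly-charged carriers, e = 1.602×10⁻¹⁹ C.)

V_H ≈ 2.44×10⁻⁵ V

V_H = IB/(n e t).
V_H = (15.5)(0.131)/((1.26×10²⁷)(1.602×10⁻¹⁹)(4.13×10⁻⁴)) ≈ 2.44×10⁻⁵ V.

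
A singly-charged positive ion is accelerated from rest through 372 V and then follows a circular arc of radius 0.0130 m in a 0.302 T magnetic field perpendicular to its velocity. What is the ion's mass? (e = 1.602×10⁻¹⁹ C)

m ≈ 3.32×10⁻²⁷ kg

Combine |q|V = ½mv² and r = mv/(|q|B): eliminate v to get m = qB²r²/(2V).
m = (1.602×10⁻¹⁹)(0.302)²(0.0130)²/(2·372) ≈ 3.32×10⁻²⁷ kg.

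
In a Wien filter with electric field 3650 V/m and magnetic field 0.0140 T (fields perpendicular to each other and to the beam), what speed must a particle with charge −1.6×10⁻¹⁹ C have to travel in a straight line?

v = 2.61×10⁵ m/s

Zero net Lorentz force requires |qE| = |q v×B|, i.e. E = vB.
v = E/B = 3650/0.0140 = 2.61×10⁵ m/s.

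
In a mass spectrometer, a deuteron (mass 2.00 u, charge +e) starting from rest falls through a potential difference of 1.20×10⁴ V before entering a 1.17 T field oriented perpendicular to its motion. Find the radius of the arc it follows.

r ≈ 0.0191 m

Acceleration: |q|V = ½mv² ⇒ v = √(2|q|V/m) = √(2·1.602×10⁻¹⁹·1.20×10⁴/3.322×10⁻²⁷) ≈ 1.076×10⁶ m/s.
In the field: r = mv/(|q|B) = (3.322×10⁻²⁷)(1.076×10⁶)/((1.602×10⁻¹⁹)(1.17)) ≈ 0.0191 m.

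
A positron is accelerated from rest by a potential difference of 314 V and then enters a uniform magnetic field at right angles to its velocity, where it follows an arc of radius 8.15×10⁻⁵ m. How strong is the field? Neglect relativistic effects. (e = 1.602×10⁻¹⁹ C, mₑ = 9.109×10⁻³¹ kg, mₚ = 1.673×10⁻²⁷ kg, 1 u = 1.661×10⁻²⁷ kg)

v = √(2|q|V/m) = √(2·1.602×10⁻¹⁹·314/9.109×10⁻³¹) ≈ 1.051×10⁷ m/s.
B = mv/(|q|r) = (9.109×10⁻³¹)(1.051×10⁷)/((1.602×10⁻¹⁹)(8.15×10⁻⁵)) ≈ 0.733 T.

B ≈ 0.733 T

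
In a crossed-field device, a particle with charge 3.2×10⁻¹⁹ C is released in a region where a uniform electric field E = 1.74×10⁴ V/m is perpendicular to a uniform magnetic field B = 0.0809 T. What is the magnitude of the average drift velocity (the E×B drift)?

v_d ≈ 2.15×10⁵ m/s

In crossed fields the guiding centre drifts at v_d = |E×B|/B² = E/B, independent of charge and mass.
v_d = 1.74×10⁴/0.0809 = 2.15×10⁵ m/s.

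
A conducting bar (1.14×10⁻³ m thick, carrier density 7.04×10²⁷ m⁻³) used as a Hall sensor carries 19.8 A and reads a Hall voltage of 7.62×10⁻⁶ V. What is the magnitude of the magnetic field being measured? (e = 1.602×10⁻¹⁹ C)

From V_H = IB/(n e t), B = V_H n e t / I.
B = (7.62×10⁻⁶)(7.04×10²⁷)(1.602×10⁻¹⁹)(1.14×10⁻³)/19.8 ≈ 0.495 T.

B ≈ 0.495 T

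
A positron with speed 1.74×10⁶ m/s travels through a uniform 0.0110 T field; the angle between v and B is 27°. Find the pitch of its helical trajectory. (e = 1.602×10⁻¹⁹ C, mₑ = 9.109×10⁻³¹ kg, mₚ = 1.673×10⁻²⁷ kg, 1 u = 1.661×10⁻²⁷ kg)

v∥ = v cosθ = 1.74×10⁶·cos27° ≈ 1.550×10⁶ m/s.
T = 2πm/(|q|B) = 2π(9.109×10⁻³¹)/((1.602×10⁻¹⁹)(0.0110)) ≈ 3.248×10⁻⁹ s.
pitch = v∥ T = (1.550×10⁶)(3.248×10⁻⁹) ≈ 5.04×10⁻³ m.

p ≈ 5.04×10⁻³ m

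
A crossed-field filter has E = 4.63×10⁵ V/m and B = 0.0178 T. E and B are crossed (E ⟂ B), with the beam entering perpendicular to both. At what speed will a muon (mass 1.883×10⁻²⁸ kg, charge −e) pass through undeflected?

Straight-line motion ⇒ electric and magnetic forces cancel, so E = vB.
v = E/B = 4.63×10⁵/0.0178 = 2.60×10⁷ m/s.
The result is independent of the particle's charge and mass.

v = 2.60×10⁷ m/s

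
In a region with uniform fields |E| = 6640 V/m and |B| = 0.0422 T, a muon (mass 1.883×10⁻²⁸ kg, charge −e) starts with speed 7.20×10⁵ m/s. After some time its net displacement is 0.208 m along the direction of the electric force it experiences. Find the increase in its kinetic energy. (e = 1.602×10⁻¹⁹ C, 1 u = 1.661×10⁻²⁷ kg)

ΔKE ≈ 2.21×10⁻¹⁶ J

The magnetic force is always ⟂ v and does no work; only the electric force changes KE.
ΔKE = F_E · d = |q|E d = (1.602×10⁻¹⁹)(6640)(0.208) ≈ 2.21×10⁻¹⁶ J.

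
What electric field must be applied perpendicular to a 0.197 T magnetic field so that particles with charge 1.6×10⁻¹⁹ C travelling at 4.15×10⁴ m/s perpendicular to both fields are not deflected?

For straight-line motion qE = qvB, so E = vB.
E = 4.15×10⁴ × 0.197 = 8180 V/m.

E = 8180 V/m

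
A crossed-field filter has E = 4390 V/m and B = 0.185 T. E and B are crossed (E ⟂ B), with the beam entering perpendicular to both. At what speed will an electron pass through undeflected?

Straight-line motion ⇒ electric and magnetic forces cancel, so E = vB.
v = E/B = 4390/0.185 = 2.37×10⁴ m/s.
The result is independent of the particle's charge and mass.

v = 2.37×10⁴ m/s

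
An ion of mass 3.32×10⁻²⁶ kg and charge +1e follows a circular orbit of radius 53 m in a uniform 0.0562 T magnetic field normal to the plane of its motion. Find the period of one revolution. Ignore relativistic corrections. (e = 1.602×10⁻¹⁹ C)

The cyclotron period depends only on m, q, B: T = 2πm/(|q|B).
T = 2π(3.32×10⁻²⁶)/((1.602×10⁻¹⁹)(0.0562)) ≈ 2.32×10⁻⁵ s.

T ≈ 2.32×10⁻⁵ s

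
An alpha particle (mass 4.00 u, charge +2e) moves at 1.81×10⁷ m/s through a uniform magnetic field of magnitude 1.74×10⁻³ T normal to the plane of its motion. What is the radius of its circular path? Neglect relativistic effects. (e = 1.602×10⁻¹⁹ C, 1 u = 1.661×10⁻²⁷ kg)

r ≈ 216 m

The magnetic force provides the centripetal force: |q|vB = mv²/r.
r = mv/(|q|B) = (6.644×10⁻²⁷)(1.81×10⁷)/((3.204×10⁻¹⁹)(1.74×10⁻³)) ≈ 216 m.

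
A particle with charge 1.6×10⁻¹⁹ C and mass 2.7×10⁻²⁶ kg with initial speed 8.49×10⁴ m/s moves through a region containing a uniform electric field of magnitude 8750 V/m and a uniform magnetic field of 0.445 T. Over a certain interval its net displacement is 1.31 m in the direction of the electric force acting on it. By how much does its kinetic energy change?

ΔKE ≈ 1.83×10⁻¹⁵ J

The magnetic force is always ⟂ v and does no work; only the electric force changes KE.
ΔKE = F_E · d = |q|E d = (1.6×10⁻¹⁹)(8750)(1.31) ≈ 1.83×10⁻¹⁵ J.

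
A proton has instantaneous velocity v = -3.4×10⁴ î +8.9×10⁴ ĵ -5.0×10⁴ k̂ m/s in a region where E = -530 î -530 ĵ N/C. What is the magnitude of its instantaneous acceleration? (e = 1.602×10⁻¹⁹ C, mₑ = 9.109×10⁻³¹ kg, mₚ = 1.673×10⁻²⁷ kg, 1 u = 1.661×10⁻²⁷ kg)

|a| ≈ 7.18×10¹⁰ m/s²

Only an electric field acts, so F = qE = (1.602×10⁻¹⁹ C)·(-530, -530, 0) = (-8.49×10⁻¹⁷, -8.49×10⁻¹⁷, 0) N.
|a| = |F|/m = 1.201×10⁻¹⁶/1.673×10⁻²⁷ ≈ 7.18×10¹⁰ m/s².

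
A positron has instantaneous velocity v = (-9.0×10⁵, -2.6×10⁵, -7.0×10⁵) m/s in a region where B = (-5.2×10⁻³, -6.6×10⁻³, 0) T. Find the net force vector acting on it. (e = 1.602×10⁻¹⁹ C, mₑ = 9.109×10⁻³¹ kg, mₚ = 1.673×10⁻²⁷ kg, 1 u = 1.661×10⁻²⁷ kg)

v×B = (-4620, 3640, 4590) N/C.
F = q v×B = (1.602×10⁻¹⁹ C)·(-4620, 3640, 4590) = (-7.40×10⁻¹⁶, 5.83×10⁻¹⁶, 7.35×10⁻¹⁶) N.

F ≈ (-7.40×10⁻¹⁶, 5.83×10⁻¹⁶, 7.35×10⁻¹⁶) N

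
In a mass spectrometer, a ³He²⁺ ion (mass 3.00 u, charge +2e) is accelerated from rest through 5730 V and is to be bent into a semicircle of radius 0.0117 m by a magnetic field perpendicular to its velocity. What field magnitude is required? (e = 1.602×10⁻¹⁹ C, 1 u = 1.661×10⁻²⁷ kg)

B ≈ 1.14 T

v = √(2|q|V/m) = √(2·3.204×10⁻¹⁹·5730/4.983×10⁻²⁷) ≈ 8.584×10⁵ m/s.
B = mv/(|q|r) = (4.983×10⁻²⁷)(8.584×10⁵)/((3.204×10⁻¹⁹)(0.0117)) ≈ 1.14 T.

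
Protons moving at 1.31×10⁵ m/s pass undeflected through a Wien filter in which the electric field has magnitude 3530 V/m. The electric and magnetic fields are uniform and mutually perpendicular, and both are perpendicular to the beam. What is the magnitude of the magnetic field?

B = 0.0269 T

Balance of forces in the selector: qE = qvB ⇒ B = E/v.
B = 3530/1.31×10⁵ = 0.0269 T.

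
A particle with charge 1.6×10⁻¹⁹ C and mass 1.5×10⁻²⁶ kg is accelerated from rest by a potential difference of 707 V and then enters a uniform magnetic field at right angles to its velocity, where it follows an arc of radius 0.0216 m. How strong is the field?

B ≈ 0.533 T

v = √(2|q|V/m) = √(2·1.6×10⁻¹⁹·707/1.5×10⁻²⁶) ≈ 1.228×10⁵ m/s.
B = mv/(|q|r) = (1.5×10⁻²⁶)(1.228×10⁵)/((1.6×10⁻¹⁹)(0.0216)) ≈ 0.533 T.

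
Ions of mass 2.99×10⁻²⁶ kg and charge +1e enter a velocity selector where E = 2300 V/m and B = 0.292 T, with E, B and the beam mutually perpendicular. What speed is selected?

v = 7880 m/s

Straight-line motion ⇒ electric and magnetic forces cancel, so E = vB.
v = E/B = 2300/0.292 = 7880 m/s.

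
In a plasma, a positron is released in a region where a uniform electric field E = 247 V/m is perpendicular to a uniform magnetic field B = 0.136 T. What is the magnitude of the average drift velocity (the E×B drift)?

In crossed fields the guiding centre drifts at v_d = |E×B|/B² = E/B, independent of charge and mass.
v_d = 247/0.136 = 1820 m/s.

v_d ≈ 1820 m/s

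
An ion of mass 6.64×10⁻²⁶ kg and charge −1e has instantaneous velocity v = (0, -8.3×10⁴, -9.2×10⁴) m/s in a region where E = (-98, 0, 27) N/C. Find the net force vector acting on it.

Only an electric field acts, so F = qE = (−1.602×10⁻¹⁹ C)·(-98.0, 0, 27.0) = (1.57×10⁻¹⁷, 0, -4.33×10⁻¹⁸) N.

F ≈ (1.57×10⁻¹⁷, 0, -4.33×10⁻¹⁸) N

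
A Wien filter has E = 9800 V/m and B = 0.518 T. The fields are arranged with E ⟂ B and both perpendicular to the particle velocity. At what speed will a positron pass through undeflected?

For undeflected motion the electric and magnetic forces balance: qE = qvB.
v = E/B = 9800/0.518 = 1.89×10⁴ m/s.

v = 1.89×10⁴ m/s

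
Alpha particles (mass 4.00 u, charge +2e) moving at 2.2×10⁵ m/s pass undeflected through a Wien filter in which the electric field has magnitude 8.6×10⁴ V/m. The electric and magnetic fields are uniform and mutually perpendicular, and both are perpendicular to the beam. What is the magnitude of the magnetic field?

B = 0.39 T

Balance of forces in the selector: qE = qvB ⇒ B = E/v.
B = 8.6×10⁴/2.2×10⁵ = 0.39 T.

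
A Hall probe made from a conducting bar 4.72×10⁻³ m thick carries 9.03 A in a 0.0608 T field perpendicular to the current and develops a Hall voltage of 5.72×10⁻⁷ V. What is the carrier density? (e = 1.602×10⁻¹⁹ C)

From V_H = IB/(n e t), n = IB/(V_H e t).
n = (9.03)(0.0608)/((5.72×10⁻⁷)(1.602×10⁻¹⁹)(4.72×10⁻³)) ≈ 1.27×10²⁷ m⁻³.

n ≈ 1.27×10²⁷ m⁻³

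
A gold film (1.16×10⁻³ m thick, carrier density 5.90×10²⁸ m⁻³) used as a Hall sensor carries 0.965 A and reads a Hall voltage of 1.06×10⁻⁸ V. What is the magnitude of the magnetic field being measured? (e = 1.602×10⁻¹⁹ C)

From V_H = IB/(n e t), B = V_H n e t / I.
B = (1.06×10⁻⁸)(5.90×10²⁸)(1.602×10⁻¹⁹)(1.16×10⁻³)/0.965 ≈ 0.120 T.

B ≈ 0.120 T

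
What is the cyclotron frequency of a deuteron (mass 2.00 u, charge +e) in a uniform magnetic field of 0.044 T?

f ≈ 3.4×10⁵ Hz

f = |q|B/(2πm).
f = (1.602×10⁻¹⁹)(0.044)/(2π·3.322×10⁻²⁷) ≈ 3.4×10⁵ Hz.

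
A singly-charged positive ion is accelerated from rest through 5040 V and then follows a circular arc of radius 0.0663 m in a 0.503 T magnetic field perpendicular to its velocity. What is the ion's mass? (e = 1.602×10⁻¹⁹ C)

m ≈ 1.77×10⁻²⁶ kg

Combine |q|V = ½mv² and r = mv/(|q|B): eliminate v to get m = qB²r²/(2V).
m = (1.602×10⁻¹⁹)(0.503)²(0.0663)²/(2·5040) ≈ 1.77×10⁻²⁶ kg.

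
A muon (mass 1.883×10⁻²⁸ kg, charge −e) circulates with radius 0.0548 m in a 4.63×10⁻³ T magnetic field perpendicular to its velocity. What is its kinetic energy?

KE ≈ 27.4 eV

v = |q|Br/m, then KE = ½mv² = (qBr)²/(2m).
v = (1.602×10⁻¹⁹)(4.63×10⁻³)(0.0548)/1.883×10⁻²⁸ ≈ 2.159×10⁵ m/s.
KE = ½(1.883×10⁻²⁸)(2.159×10⁵)² ≈ 4.39×10⁻¹⁸ J = 27.4 eV.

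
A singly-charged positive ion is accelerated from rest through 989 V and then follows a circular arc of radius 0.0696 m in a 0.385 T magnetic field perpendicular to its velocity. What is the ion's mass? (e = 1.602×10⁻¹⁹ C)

Combine |q|V = ½mv² and r = mv/(|q|B): eliminate v to get m = qB²r²/(2V).
m = (1.602×10⁻¹⁹)(0.385)²(0.0696)²/(2·989) ≈ 5.82×10⁻²⁶ kg.

m ≈ 5.82×10⁻²⁶ kg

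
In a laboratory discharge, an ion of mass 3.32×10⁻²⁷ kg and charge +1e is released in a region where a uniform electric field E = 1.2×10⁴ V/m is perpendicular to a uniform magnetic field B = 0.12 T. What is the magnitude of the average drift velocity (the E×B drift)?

The steady drift has the magnetic force balancing the electric force, so v_d = E/B.
v_d = 1.2×10⁴/0.12 = 1.0×10⁵ m/s.

v_d ≈ 1.0×10⁵ m/s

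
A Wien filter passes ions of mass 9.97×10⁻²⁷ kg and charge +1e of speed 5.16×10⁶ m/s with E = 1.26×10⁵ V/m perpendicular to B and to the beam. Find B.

B = 0.0244 T

Balance of forces in the selector: qE = qvB ⇒ B = E/v.
B = 1.26×10⁵/5.16×10⁶ = 0.0244 T.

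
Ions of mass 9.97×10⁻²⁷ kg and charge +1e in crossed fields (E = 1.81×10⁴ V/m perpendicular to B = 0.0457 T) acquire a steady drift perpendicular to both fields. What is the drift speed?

v_d ≈ 3.96×10⁵ m/s

The E×B drift speed is v_d = E/B.
v_d = 1.81×10⁴/0.0457 = 3.96×10⁵ m/s.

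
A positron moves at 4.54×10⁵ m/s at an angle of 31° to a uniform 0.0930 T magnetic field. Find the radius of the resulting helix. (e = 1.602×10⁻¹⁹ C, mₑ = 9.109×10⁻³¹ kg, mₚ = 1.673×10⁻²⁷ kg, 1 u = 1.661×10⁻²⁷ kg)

r ≈ 1.43×10⁻⁵ m

v⊥ = v sinθ = 4.54×10⁵·sin31° ≈ 2.338×10⁵ m/s.
r = m v⊥/(|q|B) = (9.109×10⁻³¹)(2.338×10⁵)/((1.602×10⁻¹⁹)(0.0930)) ≈ 1.43×10⁻⁵ m.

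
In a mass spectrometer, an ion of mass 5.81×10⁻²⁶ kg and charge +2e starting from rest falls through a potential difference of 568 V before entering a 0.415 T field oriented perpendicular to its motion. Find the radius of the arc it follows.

r ≈ 0.0346 m

Acceleration: |q|V = ½mv² ⇒ v = √(2|q|V/m) = √(2·3.204×10⁻¹⁹·568/5.81×10⁻²⁶) ≈ 7.915×10⁴ m/s.
In the field: r = mv/(|q|B) = (5.81×10⁻²⁶)(7.915×10⁴)/((3.204×10⁻¹⁹)(0.415)) ≈ 0.0346 m.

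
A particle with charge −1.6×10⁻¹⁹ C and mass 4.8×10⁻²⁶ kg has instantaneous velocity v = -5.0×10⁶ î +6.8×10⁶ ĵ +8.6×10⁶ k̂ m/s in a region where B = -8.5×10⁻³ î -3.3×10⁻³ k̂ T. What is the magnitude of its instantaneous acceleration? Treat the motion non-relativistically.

v×B = (-2.24×10⁴, -8.96×10⁴, 5.78×10⁴) N/C.
F = q v×B = (−1.6×10⁻¹⁹ C)·(-2.24×10⁴, -8.96×10⁴, 5.78×10⁴) = (3.59×10⁻¹⁵, 1.43×10⁻¹⁴, -9.25×10⁻¹⁵) N.
|a| = |F|/m = 1.743×10⁻¹⁴/4.8×10⁻²⁶ ≈ 3.63×10¹¹ m/s².

|a| ≈ 3.63×10¹¹ m/s²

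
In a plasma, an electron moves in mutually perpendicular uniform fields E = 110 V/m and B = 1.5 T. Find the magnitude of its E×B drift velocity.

v_d ≈ 73 m/s

The steady drift has the magnetic force balancing the electric force, so v_d = E/B.
v_d = 110/1.5 = 73 m/s.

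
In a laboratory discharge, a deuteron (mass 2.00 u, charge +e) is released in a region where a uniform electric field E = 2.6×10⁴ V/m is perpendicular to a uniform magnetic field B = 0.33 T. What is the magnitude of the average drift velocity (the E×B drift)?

v_d ≈ 7.9×10⁴ m/s

In crossed fields the guiding centre drifts at v_d = |E×B|/B² = E/B, independent of charge and mass.
v_d = 2.6×10⁴/0.33 = 7.9×10⁴ m/s.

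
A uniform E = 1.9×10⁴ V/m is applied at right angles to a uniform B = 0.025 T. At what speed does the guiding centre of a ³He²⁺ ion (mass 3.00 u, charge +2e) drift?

The steady drift has the magnetic force balancing the electric force, so v_d = E/B.
v_d = 1.9×10⁴/0.025 = 7.6×10⁵ m/s.

v_d ≈ 7.6×10⁵ m/s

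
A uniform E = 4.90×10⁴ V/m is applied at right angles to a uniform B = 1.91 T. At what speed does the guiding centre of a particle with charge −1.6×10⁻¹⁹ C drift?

v_d ≈ 2.57×10⁴ m/s

In crossed fields the guiding centre drifts at v_d = |E×B|/B² = E/B, independent of charge and mass.
v_d = 4.90×10⁴/1.91 = 2.57×10⁴ m/s.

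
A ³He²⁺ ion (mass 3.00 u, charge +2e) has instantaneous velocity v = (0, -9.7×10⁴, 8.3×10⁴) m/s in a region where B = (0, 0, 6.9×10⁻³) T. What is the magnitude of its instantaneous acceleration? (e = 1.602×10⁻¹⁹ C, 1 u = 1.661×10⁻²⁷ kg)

|a| ≈ 4.30×10¹⁰ m/s²

v×B = (-669, 0, 0) N/C.
F = q v×B = (3.204×10⁻¹⁹ C)·(-669, 0, 0) = (-2.14×10⁻¹⁶, 0, 0) N.
|a| = |F|/m = 2.144×10⁻¹⁶/4.983×10⁻²⁷ ≈ 4.30×10¹⁰ m/s².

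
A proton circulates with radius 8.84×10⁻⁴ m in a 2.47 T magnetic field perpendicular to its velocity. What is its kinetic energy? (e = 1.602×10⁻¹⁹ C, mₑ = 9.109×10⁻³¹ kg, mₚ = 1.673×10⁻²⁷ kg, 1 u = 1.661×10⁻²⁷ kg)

v = |q|Br/m, then KE = ½mv² = (qBr)²/(2m).
v = (1.602×10⁻¹⁹)(2.47)(8.84×10⁻⁴)/1.673×10⁻²⁷ ≈ 2.091×10⁵ m/s.
KE = ½(1.673×10⁻²⁷)(2.091×10⁵)² ≈ 3.66×10⁻¹⁷ J.

KE ≈ 3.66×10⁻¹⁷ J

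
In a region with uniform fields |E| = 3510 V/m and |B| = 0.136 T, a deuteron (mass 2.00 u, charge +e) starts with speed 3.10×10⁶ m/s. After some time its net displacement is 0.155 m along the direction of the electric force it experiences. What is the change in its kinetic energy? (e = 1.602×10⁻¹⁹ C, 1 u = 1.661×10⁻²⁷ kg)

The magnetic force is always ⟂ v and does no work; only the electric force changes KE.
ΔKE = F_E · d = |q|E d = (1.602×10⁻¹⁹)(3510)(0.155) ≈ 8.72×10⁻¹⁷ J.

ΔKE ≈ 8.72×10⁻¹⁷ J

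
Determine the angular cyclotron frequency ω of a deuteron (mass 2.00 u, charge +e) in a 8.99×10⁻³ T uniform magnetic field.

ω = |q|B/m.
ω = (1.602×10⁻¹⁹)(8.99×10⁻³)/3.322×10⁻²⁷ ≈ 4.34×10⁵ rad/s.

ω ≈ 4.34×10⁵ rad/s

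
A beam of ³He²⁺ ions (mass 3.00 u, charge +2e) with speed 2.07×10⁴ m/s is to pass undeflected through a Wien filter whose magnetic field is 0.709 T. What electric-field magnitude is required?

E = 1.47×10⁴ V/m

For straight-line motion qE = qvB, so E = vB.
E = 2.07×10⁴ × 0.709 = 1.47×10⁴ V/m.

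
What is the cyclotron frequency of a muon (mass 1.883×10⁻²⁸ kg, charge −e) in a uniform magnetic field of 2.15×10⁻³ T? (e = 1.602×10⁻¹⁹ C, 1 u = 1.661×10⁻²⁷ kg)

f ≈ 2.91×10⁵ Hz

f = |q|B/(2πm).
f = (1.602×10⁻¹⁹)(2.15×10⁻³)/(2π·1.883×10⁻²⁸) ≈ 2.91×10⁵ Hz.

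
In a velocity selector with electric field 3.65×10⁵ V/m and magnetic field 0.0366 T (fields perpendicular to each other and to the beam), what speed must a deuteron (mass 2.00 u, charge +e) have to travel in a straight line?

Zero net Lorentz force requires |qE| = |q v×B|, i.e. E = vB.
v = E/B = 3.65×10⁵/0.0366 = 9.97×10⁶ m/s.
The result is independent of the particle's charge and mass.

v = 9.97×10⁶ m/s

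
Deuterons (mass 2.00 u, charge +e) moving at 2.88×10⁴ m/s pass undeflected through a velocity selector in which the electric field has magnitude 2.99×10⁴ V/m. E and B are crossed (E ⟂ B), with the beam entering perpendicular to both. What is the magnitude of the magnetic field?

Balance of forces in the selector: qE = qvB ⇒ B = E/v.
B = 2.99×10⁴/2.88×10⁴ = 1.04 T.

B = 1.04 T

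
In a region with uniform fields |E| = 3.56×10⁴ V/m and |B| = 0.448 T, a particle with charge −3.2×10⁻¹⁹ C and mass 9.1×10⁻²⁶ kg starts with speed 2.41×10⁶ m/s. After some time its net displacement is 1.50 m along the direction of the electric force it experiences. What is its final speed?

v_f ≈ 2.49×10⁶ m/s

B does no work; ΔKE = |q|E d.
½mv_f² = ½mv₀² + |q|Ed = ½(9.1×10⁻²⁶)(2.41×10⁶)² + (3.2×10⁻¹⁹)(3.56×10⁴)(1.50) ≈ 2.643×10⁻¹³ J + 1.709×10⁻¹⁴ J ≈ 2.814×10⁻¹³ J.
v_f = √(2·2.814×10⁻¹³/9.1×10⁻²⁶) ≈ 2.49×10⁶ m/s.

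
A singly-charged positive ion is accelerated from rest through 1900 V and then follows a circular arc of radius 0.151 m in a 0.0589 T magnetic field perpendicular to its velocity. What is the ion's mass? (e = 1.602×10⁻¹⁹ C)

Combine |q|V = ½mv² and r = mv/(|q|B): eliminate v to get m = qB²r²/(2V).
m = (1.602×10⁻¹⁹)(0.0589)²(0.151)²/(2·1900) ≈ 3.33×10⁻²⁷ kg.

m ≈ 3.33×10⁻²⁷ kg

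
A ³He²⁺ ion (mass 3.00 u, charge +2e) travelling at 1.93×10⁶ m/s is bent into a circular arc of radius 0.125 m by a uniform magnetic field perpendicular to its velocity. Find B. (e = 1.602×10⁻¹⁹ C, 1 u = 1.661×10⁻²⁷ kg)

B ≈ 0.240 T

From |q|vB = mv²/r, B = mv/(|q|r).
B = (4.983×10⁻²⁷)(1.93×10⁶)/((3.204×10⁻¹⁹)(0.125)) ≈ 0.240 T.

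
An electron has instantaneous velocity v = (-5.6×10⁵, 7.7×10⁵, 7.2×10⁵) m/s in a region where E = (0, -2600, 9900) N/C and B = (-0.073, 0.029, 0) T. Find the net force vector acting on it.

F ≈ (3.34×10⁻¹⁵, 8.84×10⁻¹⁵, -7.99×10⁻¹⁵) N

v×B = (-2.09×10⁴, -5.26×10⁴, 4.00×10⁴) N/C.
E + v×B = (-2.09×10⁴, -5.52×10⁴, 4.99×10⁴) N/C.
F = q(E + v×B) = (−1.602×10⁻¹⁹ C)·(-2.09×10⁴, -5.52×10⁴, 4.99×10⁴) = (3.34×10⁻¹⁵, 8.84×10⁻¹⁵, -7.99×10⁻¹⁵) N.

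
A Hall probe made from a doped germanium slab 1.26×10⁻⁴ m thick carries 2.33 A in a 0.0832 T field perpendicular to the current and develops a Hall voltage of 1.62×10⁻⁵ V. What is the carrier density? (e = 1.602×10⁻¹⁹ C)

n ≈ 5.93×10²⁶ m⁻³

From V_H = IB/(n e t), n = IB/(V_H e t).
n = (2.33)(0.0832)/((1.62×10⁻⁵)(1.602×10⁻¹⁹)(1.26×10⁻⁴)) ≈ 5.93×10²⁶ m⁻³.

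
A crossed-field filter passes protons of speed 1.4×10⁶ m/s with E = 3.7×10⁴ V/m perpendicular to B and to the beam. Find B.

B = 0.026 T

Balance of forces in the selector: qE = qvB ⇒ B = E/v.
B = 3.7×10⁴/1.4×10⁶ = 0.026 T.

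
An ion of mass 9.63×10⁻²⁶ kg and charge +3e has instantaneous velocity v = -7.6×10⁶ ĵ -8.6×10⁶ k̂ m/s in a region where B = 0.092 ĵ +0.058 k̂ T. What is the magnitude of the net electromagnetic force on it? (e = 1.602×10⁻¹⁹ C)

|F| ≈ 1.68×10⁻¹³ N

v×B = (3.50×10⁵, 0, 0) N/C.
F = q v×B = (4.806×10⁻¹⁹ C)·(3.50×10⁵, 0, 0) = (1.68×10⁻¹³, 0, 0) N.
|F| = 1.68×10⁻¹³ N.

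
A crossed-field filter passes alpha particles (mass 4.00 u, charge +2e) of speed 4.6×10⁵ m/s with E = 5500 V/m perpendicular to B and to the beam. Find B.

Balance of forces in the selector: qE = qvB ⇒ B = E/v.
B = 5500/4.6×10⁵ = 0.012 T.

B = 0.012 T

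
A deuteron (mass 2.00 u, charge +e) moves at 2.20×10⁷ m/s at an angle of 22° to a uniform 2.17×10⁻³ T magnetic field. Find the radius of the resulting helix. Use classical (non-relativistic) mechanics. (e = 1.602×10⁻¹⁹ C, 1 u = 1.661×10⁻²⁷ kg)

r ≈ 78.8 m

v⊥ = v sinθ = 2.20×10⁷·sin22° ≈ 8.241×10⁶ m/s.
r = m v⊥/(|q|B) = (3.322×10⁻²⁷)(8.241×10⁶)/((1.602×10⁻¹⁹)(2.17×10⁻³)) ≈ 78.8 m.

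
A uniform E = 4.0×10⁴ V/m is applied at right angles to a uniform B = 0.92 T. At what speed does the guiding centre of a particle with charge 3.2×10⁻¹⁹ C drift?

In crossed fields the guiding centre drifts at v_d = |E×B|/B² = E/B, independent of charge and mass.
v_d = 4.0×10⁴/0.92 = 4.3×10⁴ m/s.

v_d ≈ 4.3×10⁴ m/s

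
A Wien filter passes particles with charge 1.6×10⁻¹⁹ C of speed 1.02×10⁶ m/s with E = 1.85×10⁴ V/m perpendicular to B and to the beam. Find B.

Balance of forces in the selector: qE = qvB ⇒ B = E/v.
B = 1.85×10⁴/1.02×10⁶ = 0.0181 T.

B = 0.0181 T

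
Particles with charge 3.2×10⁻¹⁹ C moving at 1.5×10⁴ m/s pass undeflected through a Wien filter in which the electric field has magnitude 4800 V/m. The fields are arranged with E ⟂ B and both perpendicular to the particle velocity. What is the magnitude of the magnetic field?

Balance of forces in the selector: qE = qvB ⇒ B = E/v.
B = 4800/1.5×10⁴ = 0.32 T.

B = 0.32 T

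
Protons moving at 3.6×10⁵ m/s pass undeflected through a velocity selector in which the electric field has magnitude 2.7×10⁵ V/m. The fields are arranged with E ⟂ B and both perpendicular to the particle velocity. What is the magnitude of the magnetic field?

Balance of forces in the selector: qE = qvB ⇒ B = E/v.
B = 2.7×10⁵/3.6×10⁵ = 0.75 T.

B = 0.75 T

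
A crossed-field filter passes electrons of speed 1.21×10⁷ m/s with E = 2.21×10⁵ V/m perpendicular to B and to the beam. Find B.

B = 0.0183 T

Balance of forces in the selector: qE = qvB ⇒ B = E/v.
B = 2.21×10⁵/1.21×10⁷ = 0.0183 T.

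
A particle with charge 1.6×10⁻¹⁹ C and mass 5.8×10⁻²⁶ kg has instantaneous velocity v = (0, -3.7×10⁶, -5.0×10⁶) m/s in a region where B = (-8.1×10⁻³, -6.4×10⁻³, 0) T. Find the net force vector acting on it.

F ≈ (-5.12×10⁻¹⁵, 6.48×10⁻¹⁵, -4.80×10⁻¹⁵) N

v×B = (-3.20×10⁴, 4.05×10⁴, -3.00×10⁴) N/C.
F = q v×B = (1.6×10⁻¹⁹ C)·(-3.20×10⁴, 4.05×10⁴, -3.00×10⁴) = (-5.12×10⁻¹⁵, 6.48×10⁻¹⁵, -4.80×10⁻¹⁵) N.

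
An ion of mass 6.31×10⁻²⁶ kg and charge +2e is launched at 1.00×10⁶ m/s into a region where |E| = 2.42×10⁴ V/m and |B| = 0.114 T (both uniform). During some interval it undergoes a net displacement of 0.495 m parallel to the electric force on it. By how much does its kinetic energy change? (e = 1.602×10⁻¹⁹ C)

ΔKE ≈ 3.84×10⁻¹⁵ J

The magnetic force is always ⟂ v and does no work; only the electric force changes KE.
ΔKE = F_E · d = |q|E d = (3.204×10⁻¹⁹)(2.42×10⁴)(0.495) ≈ 3.84×10⁻¹⁵ J.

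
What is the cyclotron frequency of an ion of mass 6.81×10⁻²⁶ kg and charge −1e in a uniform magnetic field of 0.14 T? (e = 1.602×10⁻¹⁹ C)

f = |q|B/(2πm).
f = (1.602×10⁻¹⁹)(0.14)/(2π·6.81×10⁻²⁶) ≈ 5.2×10⁴ Hz.

f ≈ 5.2×10⁴ Hz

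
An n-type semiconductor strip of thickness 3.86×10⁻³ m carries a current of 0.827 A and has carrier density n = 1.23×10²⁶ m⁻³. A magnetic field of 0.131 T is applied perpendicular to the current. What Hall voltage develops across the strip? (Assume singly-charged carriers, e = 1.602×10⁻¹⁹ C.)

V_H ≈ 1.42×10⁻⁶ V

V_H = IB/(n e t).
V_H = (0.827)(0.131)/((1.23×10²⁶)(1.602×10⁻¹⁹)(3.86×10⁻³)) ≈ 1.42×10⁻⁶ V.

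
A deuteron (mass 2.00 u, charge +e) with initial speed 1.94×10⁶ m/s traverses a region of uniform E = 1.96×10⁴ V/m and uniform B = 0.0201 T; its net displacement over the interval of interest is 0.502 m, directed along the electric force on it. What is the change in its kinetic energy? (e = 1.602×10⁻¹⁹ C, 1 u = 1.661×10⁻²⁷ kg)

ΔKE ≈ 1.58×10⁻¹⁵ J

The magnetic force is always ⟂ v and does no work; only the electric force changes KE.
ΔKE = F_E · d = |q|E d = (1.602×10⁻¹⁹)(1.96×10⁴)(0.502) ≈ 1.58×10⁻¹⁵ J.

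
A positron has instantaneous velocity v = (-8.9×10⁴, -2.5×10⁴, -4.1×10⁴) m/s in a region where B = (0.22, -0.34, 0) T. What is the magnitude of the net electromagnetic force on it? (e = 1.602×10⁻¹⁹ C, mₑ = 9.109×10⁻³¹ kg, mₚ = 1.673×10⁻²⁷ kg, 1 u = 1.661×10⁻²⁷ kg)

v×B = (-1.39×10⁴, -9020, 3.58×10⁴) N/C.
F = q v×B = (1.602×10⁻¹⁹ C)·(-1.39×10⁴, -9020, 3.58×10⁴) = (-2.23×10⁻¹⁵, -1.45×10⁻¹⁵, 5.73×10⁻¹⁵) N.
|F| = 6.32×10⁻¹⁵ N.

|F| ≈ 6.32×10⁻¹⁵ N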